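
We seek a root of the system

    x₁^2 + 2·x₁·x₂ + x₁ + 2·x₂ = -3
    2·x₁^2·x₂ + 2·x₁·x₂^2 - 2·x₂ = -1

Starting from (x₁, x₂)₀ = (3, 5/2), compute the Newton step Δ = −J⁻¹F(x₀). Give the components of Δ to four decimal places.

(-4.6321, 2.5731)

At (3, 5/2): F = (35.0000, 78.5000).
Jacobian J = [[2·x₁ + 2·x₂ + 1, 2·x₁ + 2], [4·x₁·x₂ + 2·x₂^2, 2·x₁^2 + 4·x₁·x₂ - 2]].
At the point, J = [[12.0000, 8.0000], [42.5000, 46.0000]] (det J = 212.0000).
Solving J·Δ = −F gives Δ = (-4.6321, 2.5731).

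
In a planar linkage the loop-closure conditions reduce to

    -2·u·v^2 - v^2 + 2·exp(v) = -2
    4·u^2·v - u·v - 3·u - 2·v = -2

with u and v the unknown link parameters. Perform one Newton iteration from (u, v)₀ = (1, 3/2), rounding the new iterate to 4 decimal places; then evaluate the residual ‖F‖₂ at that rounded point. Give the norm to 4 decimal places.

225.6480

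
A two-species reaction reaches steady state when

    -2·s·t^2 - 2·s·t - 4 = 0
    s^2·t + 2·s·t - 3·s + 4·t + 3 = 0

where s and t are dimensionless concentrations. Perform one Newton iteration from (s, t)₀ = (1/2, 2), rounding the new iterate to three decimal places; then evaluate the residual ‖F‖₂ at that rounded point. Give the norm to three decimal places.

3.859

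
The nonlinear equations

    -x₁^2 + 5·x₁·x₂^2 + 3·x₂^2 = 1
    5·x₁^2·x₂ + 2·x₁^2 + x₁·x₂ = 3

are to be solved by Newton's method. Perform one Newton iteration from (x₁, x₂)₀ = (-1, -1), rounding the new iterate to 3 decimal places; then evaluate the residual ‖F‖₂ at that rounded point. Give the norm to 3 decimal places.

12.060

At (-1, -1): F = (-4.000, -5.000).
Jacobian J = [[-2·x₁ + 5·x₂^2, 10·x₁·x₂ + 6·x₂], [10·x₁·x₂ + 4·x₁ + x₂, 5·x₁^2 + x₁]].
At the point, J = [[7.000, 4.000], [5.000, 4.000]] (det J = 8.000).
Solving J·Δ = −F gives Δ = (-0.500, 1.875).
Then the next iterate is (x₁, x₂)₁ = (-1.500, 0.875).
Re-evaluating at (-1.500, 0.875): F = (-6.69531, 10.03125), so ‖F‖₂ = 12.060.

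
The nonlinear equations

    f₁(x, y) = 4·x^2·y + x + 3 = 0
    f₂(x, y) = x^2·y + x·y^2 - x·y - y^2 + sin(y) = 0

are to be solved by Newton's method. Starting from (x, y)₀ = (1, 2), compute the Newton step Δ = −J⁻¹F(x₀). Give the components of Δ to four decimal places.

(-0.2778, -1.8196)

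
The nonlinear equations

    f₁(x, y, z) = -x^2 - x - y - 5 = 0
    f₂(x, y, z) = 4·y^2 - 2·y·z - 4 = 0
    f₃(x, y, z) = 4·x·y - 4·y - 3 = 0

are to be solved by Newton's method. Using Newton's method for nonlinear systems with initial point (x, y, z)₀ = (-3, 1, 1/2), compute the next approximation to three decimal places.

(-0.724, 0.382, -2.164)

At (-3, 1, 1/2): F = (-12.000, -1.000, -19.000).
Jacobian J = [[-2·x - 1, -1, 0], [0, 8·y - 2·z, -2·y], [4·y, 4·x - 4, 0]].
At the point, J = [[5.000, -1.000, 0.000], [0.000, 7.000, -2.000], [4.000, -16.000, 0.000]] (det J = -152.000).
Solving J·Δ = −F gives Δ = (2.276, -0.618, -2.664).
Then the next iterate is (x, y, z)₁ = (-0.724, 0.382, -2.164).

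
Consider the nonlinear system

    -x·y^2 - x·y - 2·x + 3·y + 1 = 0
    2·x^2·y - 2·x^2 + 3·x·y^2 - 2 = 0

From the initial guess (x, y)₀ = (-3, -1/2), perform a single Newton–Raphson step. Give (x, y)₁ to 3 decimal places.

(-0.855, -0.832)

At (-3, -1/2): F = (4.750, -31.250).
Jacobian J = [[-y^2 - y - 2, -2·x·y - x + 3], [4·x·y - 4·x + 3·y^2, 2·x^2 + 6·x·y]].
At the point, J = [[-1.750, 3.000], [18.750, 27.000]] (det J = -103.500).
Solving J·Δ = −F gives Δ = (2.145, -0.332).
Then the next iterate is (x, y)₁ = (-0.855, -0.832).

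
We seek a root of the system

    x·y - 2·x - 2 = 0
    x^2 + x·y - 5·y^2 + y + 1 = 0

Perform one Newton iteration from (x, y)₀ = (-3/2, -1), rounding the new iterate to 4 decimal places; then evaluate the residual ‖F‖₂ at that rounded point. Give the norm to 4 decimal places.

At (-3/2, -1): F = (2.5000, -1.2500).
Jacobian J = [[y - 2, x], [2·x + y, x - 10·y + 1]].
At the point, J = [[-3.0000, -1.5000], [-4.0000, 9.5000]] (det J = -34.5000).
Solving J·Δ = −F gives Δ = (0.6341, 0.3986).
Then the next iterate is (x, y)₁ = (-0.8659, -0.6014).
Re-evaluating at (-0.8659, -0.6014): F = (0.252552, -0.139275), so ‖F‖₂ = 0.2884.

0.2884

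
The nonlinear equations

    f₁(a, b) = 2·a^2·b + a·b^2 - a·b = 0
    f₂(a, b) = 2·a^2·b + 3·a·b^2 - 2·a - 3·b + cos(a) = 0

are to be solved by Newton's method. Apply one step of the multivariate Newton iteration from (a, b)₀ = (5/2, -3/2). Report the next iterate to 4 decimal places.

(1.7512, -1.1195)

At (5/2, -3/2): F = (-9.3750, -3.176144).
Jacobian J = [[4·a·b + b^2 - b, 2·a^2 + 2·a·b - a], [4·a·b + 3·b^2 - sin(a) - 2, 2·a^2 + 6·a·b - 3]].
At the point, J = [[-11.2500, 2.5000], [-10.848472, -13.0000]] (det J = 173.371180).
Solving J·Δ = −F gives Δ = (-0.7488, 0.3805).
Then the next iterate is (a, b)₁ = (1.7512, -1.1195).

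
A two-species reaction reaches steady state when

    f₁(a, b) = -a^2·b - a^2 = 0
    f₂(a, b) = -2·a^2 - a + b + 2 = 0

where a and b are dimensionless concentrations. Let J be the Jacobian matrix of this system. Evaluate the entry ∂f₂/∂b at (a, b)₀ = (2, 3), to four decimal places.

1.0000

∂f₂/∂b = 1.
At (2, 3) this is 1.0000.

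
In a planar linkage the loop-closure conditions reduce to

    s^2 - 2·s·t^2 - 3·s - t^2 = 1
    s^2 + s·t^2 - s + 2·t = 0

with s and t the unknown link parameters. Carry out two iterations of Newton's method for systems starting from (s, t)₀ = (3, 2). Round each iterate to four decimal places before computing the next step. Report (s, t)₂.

At (3, 2): F = (-29.0000, 22.0000).
Jacobian J = [[2·s - 2·t^2 - 3, -4·s·t - 2·t], [2·s + t^2 - 1, 2·s·t + 2]].
At the point, J = [[-5.0000, -28.0000], [9.0000, 14.0000]] (det J = 182.0000).
Solving J·Δ = −F gives Δ = (-1.1538, -0.8297).
Then the next iterate is (s, t)₁ = (1.8462, 1.1703).
Round to (1.8462, 1.1703) and repeat: F = (-9.556866, 6.431414), J = [[-2.046804, -10.983031], [4.062002, 6.321216]].
Δ = (-0.3228, -0.8100), so (s, t)₂ = (1.5234, 0.3603).

(1.5234, 0.3603)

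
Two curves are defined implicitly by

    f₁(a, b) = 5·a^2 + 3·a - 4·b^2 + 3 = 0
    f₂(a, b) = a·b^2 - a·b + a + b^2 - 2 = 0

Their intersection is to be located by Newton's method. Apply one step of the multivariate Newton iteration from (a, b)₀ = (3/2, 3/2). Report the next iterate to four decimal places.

(0.7791, 1.2311)

At (3/2, 3/2): F = (9.7500, 2.8750).
Jacobian J = [[10·a + 3, -8·b], [b^2 - b + 1, 2·a·b - a + 2·b]].
At the point, J = [[18.0000, -12.0000], [1.7500, 6.0000]] (det J = 129.0000).
Solving J·Δ = −F gives Δ = (-0.7209, -0.2689).
Then the next iterate is (a, b)₁ = (0.7791, 1.2311).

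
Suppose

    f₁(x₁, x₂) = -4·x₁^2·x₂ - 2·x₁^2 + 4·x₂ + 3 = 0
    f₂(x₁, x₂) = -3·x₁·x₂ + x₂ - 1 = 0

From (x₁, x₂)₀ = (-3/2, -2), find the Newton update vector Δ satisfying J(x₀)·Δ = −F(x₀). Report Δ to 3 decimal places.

(-0.192, 2.391)

At (-3/2, -2): F = (8.500, -12.000).
Jacobian J = [[-8·x₁·x₂ - 4·x₁, -4·x₁^2 + 4], [-3·x₂, -3·x₁ + 1]].
At the point, J = [[-18.000, -5.000], [6.000, 5.500]] (det J = -69.000).
Solving J·Δ = −F gives Δ = (-0.192, 2.391).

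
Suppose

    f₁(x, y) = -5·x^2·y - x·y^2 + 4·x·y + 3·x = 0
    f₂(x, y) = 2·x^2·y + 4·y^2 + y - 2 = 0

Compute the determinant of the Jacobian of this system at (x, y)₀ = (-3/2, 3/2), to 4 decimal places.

J = [[-10·x·y - y^2 + 4·y + 3, -5·x^2 - 2·x·y + 4·x], [4·x·y, 2·x^2 + 8·y + 1]].
At the point, J = [[29.2500, -12.7500], [-9.0000, 17.5000]].
det J = 397.1250.

397.1250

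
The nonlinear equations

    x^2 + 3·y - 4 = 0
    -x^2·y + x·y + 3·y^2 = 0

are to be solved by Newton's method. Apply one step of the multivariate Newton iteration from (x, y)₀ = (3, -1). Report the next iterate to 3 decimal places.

At (3, -1): F = (2.000, 9.000).
Jacobian J = [[2·x, 3], [-2·x·y + y, -x^2 + x + 6·y]].
At the point, J = [[6.000, 3.000], [5.000, -12.000]] (det J = -87.000).
Solving J·Δ = −F gives Δ = (-0.586, 0.506).
Then the next iterate is (x, y)₁ = (2.414, -0.494).

(2.414, -0.494)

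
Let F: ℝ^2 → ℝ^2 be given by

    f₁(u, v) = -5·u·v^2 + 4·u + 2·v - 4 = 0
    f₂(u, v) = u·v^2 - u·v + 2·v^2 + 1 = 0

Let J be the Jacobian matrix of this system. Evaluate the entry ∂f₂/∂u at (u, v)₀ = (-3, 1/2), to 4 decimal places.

-0.2500

∂f₂/∂u = v^2 - v.
At (-3, 1/2) this is -0.2500.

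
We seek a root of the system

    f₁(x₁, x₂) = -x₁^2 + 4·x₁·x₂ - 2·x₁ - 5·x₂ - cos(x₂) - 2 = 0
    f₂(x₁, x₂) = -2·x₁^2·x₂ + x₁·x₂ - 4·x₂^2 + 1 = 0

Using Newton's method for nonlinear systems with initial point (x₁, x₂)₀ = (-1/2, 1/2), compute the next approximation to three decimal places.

(-5.704, -1.161)

At (-1/2, 1/2): F = (-5.62758, -0.500).
Jacobian J = [[-2·x₁ + 4·x₂ - 2, 4·x₁ + sin(x₂) - 5], [-4·x₁·x₂ + x₂, -2·x₁^2 + x₁ - 8·x₂]].
At the point, J = [[1.000, -6.52057], [1.500, -5.000]] (det J = 4.78086).
Solving J·Δ = −F gives Δ = (-5.204, -1.661).
Then the next iterate is (x₁, x₂)₁ = (-5.704, -1.161).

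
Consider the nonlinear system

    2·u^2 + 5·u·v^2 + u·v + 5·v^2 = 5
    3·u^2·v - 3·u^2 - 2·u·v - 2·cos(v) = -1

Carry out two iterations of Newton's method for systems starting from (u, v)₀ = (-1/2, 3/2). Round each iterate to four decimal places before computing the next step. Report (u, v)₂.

At (-1/2, 3/2): F = (0.3750, 2.733526).
Jacobian J = [[4·u + 5·v^2 + v, 10·u·v + u + 10·v], [6·u·v - 6·u - 2·v, 3·u^2 - 2·u + 2·sin(v)]].
At the point, J = [[10.7500, 7.0000], [-4.5000, 3.744990]] (det J = 71.758642).
Solving J·Δ = −F gives Δ = (0.2471, -0.4330).
Then the next iterate is (u, v)₁ = (-0.2529, 1.0670).
Round to (-0.2529, 1.0670) and repeat: F = (-0.889102, 0.587037), J = [[5.747845, 7.718657], [-2.235666, 2.449188]].
Δ = (0.2141, -0.0442), so (u, v)₂ = (-0.0388, 1.0228).

(-0.0388, 1.0228)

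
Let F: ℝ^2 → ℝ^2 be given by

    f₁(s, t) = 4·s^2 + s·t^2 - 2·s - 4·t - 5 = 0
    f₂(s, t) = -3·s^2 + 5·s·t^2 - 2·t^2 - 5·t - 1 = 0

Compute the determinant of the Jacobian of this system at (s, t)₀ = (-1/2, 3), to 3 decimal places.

240.000

J = [[8·s + t^2 - 2, 2·s·t - 4], [-6·s + 5·t^2, 10·s·t - 4·t - 5]].
At the point, J = [[3.000, -7.000], [48.000, -32.000]].
det J = 240.000.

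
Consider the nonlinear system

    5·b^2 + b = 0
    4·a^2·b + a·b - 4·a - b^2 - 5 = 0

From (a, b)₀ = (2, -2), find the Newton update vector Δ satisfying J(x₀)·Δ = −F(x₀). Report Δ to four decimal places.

At (2, -2): F = (18.0000, -53.0000).
Jacobian J = [[0, 10·b + 1], [8·a·b + b - 4, 4·a^2 + a - 2·b]].
At the point, J = [[0.0000, -19.0000], [-38.0000, 22.0000]] (det J = -722.0000).
Solving J·Δ = −F gives Δ = (-0.8463, 0.9474).

(-0.8463, 0.9474)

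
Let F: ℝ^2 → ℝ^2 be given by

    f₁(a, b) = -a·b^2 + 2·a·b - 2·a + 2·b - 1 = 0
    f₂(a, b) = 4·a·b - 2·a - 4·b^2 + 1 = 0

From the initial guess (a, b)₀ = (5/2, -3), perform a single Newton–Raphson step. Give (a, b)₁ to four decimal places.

(1.9704, -1.1593)

At (5/2, -3): F = (-49.5000, -70.0000).
Jacobian J = [[-b^2 + 2·b - 2, -2·a·b + 2·a + 2], [4·b - 2, 4·a - 8·b]].
At the point, J = [[-17.0000, 22.0000], [-14.0000, 34.0000]] (det J = -270.0000).
Solving J·Δ = −F gives Δ = (-0.5296, 1.8407).
Then the next iterate is (a, b)₁ = (1.9704, -1.1593).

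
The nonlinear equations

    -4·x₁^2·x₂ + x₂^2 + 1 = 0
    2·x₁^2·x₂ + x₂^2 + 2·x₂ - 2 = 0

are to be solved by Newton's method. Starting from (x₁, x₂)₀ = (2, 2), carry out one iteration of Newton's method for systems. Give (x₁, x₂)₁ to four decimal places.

(1.5547, 0.9375)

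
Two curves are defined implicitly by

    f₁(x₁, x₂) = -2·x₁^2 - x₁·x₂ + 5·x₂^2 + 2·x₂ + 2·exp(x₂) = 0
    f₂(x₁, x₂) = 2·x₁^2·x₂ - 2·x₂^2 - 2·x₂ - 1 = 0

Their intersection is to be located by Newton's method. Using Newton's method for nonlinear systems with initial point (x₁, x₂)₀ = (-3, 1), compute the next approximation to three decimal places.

(-2.214, 0.702)

At (-3, 1): F = (-2.56344, 13.000).
Jacobian J = [[-4·x₁ - x₂, -x₁ + 10·x₂ + 2·exp(x₂) + 2], [4·x₁·x₂, 2·x₁^2 - 4·x₂ - 2]].
At the point, J = [[11.000, 20.43656], [-12.000, 12.000]] (det J = 377.23876).
Solving J·Δ = −F gives Δ = (0.786, -0.298).
Then the next iterate is (x₁, x₂)₁ = (-2.214, 0.702).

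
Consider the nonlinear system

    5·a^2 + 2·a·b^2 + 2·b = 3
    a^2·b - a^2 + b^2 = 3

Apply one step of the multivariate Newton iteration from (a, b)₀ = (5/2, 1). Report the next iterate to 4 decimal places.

At (5/2, 1): F = (35.2500, -2.0000).
Jacobian J = [[10·a + 2·b^2, 4·a·b + 2], [2·a·b - 2·a, a^2 + 2·b]].
At the point, J = [[27.0000, 12.0000], [0.0000, 8.2500]] (det J = 222.7500).
Solving J·Δ = −F gives Δ = (-1.4133, 0.2424).
Then the next iterate is (a, b)₁ = (1.0867, 1.2424).

(1.0867, 1.2424)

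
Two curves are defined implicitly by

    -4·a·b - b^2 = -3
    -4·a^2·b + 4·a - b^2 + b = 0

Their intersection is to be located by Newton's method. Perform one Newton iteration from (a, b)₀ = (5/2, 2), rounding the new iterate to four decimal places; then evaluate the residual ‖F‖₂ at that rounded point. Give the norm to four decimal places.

3.1820

At (5/2, 2): F = (-21.0000, -42.0000).
Jacobian J = [[-4·b, -4·a - 2·b], [-8·a·b + 4, -4·a^2 - 2·b + 1]].
At the point, J = [[-8.0000, -14.0000], [-36.0000, -28.0000]] (det J = -280.0000).
Solving J·Δ = −F gives Δ = (0.0000, -1.5000).
Then the next iterate is (a, b)₁ = (2.5000, 0.5000).
Re-evaluating at (2.5000, 0.5000): F = (-2.2500, -2.2500), so ‖F‖₂ = 3.1820.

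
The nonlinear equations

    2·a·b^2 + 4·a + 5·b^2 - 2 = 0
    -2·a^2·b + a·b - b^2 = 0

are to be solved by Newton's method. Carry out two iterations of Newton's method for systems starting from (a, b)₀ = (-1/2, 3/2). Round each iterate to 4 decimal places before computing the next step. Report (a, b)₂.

(0.0682, 0.6005)

At (-1/2, 3/2): F = (5.0000, -3.7500).
Jacobian J = [[2·b^2 + 4, 4·a·b + 10·b], [-4·a·b + b, -2·a^2 + a - 2·b]].
At the point, J = [[8.5000, 12.0000], [4.5000, -4.0000]] (det J = -88.0000).
Solving J·Δ = −F gives Δ = (0.2841, -0.6179).
Then the next iterate is (a, b)₁ = (-0.2159, 0.8821).
Round to (-0.2159, 0.8821) and repeat: F = (0.690918, -1.050780), J = [[5.556201, 8.059218], [1.643882, -2.073326]].
Δ = (0.2841, -0.2816), so (a, b)₂ = (0.0682, 0.6005).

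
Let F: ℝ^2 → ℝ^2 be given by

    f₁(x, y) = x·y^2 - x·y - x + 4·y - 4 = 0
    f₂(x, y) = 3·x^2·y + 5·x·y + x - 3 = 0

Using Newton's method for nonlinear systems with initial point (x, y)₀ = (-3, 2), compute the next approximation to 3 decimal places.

(-2.097, 2.381)

At (-3, 2): F = (1.000, 18.000).
Jacobian J = [[y^2 - y - 1, 2·x·y - x + 4], [6·x·y + 5·y + 1, 3·x^2 + 5·x]].
At the point, J = [[1.000, -5.000], [-25.000, 12.000]] (det J = -113.000).
Solving J·Δ = −F gives Δ = (0.903, 0.381).
Then the next iterate is (x, y)₁ = (-2.097, 2.381).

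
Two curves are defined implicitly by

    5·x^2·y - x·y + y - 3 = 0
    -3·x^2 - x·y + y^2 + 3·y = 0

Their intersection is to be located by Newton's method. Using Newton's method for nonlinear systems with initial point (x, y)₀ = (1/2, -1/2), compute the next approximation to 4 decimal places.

(2.5000, 4.0000)

At (1/2, -1/2): F = (-3.8750, -1.7500).
Jacobian J = [[10·x·y - y, 5·x^2 - x + 1], [-6·x - y, -x + 2·y + 3]].
At the point, J = [[-2.0000, 1.7500], [-2.5000, 1.5000]] (det J = 1.3750).
Solving J·Δ = −F gives Δ = (2.0000, 4.5000).
Then the next iterate is (x, y)₁ = (2.5000, 4.0000).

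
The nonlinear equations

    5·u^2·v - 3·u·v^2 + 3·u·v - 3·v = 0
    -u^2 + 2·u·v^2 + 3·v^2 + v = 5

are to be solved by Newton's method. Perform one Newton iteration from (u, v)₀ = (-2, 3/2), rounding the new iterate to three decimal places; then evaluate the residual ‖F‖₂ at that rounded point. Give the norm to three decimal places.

3.692

At (-2, 3/2): F = (30.000, -9.750).
Jacobian J = [[10·u·v - 3·v^2 + 3·v, 5·u^2 - 6·u·v + 3·u - 3], [-2·u + 2·v^2, 4·u·v + 6·v + 1]].
At the point, J = [[-32.250, 29.000], [8.500, -2.000]] (det J = -182.000).
Solving J·Δ = −F gives Δ = (1.224, 0.327).
Then the next iterate is (u, v)₁ = (-0.776, 1.827).
Re-evaluating at (-0.776, 1.827): F = (3.53732, 1.05815), so ‖F‖₂ = 3.692.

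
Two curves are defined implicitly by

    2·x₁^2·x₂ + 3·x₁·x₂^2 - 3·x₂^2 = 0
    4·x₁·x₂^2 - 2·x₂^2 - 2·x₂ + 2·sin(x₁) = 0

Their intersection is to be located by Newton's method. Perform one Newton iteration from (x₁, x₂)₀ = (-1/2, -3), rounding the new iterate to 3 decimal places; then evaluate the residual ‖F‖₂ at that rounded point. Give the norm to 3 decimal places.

10.554

At (-1/2, -3): F = (-42.000, -30.95885).
Jacobian J = [[4·x₁·x₂ + 3·x₂^2, 2·x₁^2 + 6·x₁·x₂ - 6·x₂], [4·x₂^2 + 2·cos(x₁), 8·x₁·x₂ - 4·x₂ - 2]].
At the point, J = [[33.000, 27.500], [37.75517, 22.000]] (det J = -312.26704).
Solving J·Δ = −F gives Δ = (-0.233, 1.806).
Then the next iterate is (x₁, x₂)₁ = (-0.733, -1.194).
Re-evaluating at (-0.733, -1.194): F = (-8.69493, -5.98144), so ‖F‖₂ = 10.554.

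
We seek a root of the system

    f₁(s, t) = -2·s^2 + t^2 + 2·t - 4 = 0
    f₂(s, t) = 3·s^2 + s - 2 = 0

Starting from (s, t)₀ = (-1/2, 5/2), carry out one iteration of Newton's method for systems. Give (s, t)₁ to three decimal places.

(-1.375, 1.786)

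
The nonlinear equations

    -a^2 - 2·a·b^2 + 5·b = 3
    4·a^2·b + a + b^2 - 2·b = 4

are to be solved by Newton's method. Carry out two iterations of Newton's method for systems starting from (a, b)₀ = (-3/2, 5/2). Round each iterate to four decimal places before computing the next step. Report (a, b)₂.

(-1.4334, 0.7750)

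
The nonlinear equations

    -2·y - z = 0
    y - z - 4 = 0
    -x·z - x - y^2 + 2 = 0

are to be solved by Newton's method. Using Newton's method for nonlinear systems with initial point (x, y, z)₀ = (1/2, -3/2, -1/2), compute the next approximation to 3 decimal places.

(18.667, 1.333, -2.667)

At (1/2, -3/2, -1/2): F = (3.500, -5.000, -0.500).
Jacobian J = [[0, -2, -1], [0, 1, -1], [-z - 1, -2·y, -x]].
At the point, J = [[0.000, -2.000, -1.000], [0.000, 1.000, -1.000], [-0.500, 3.000, -0.500]] (det J = -1.500).
Solving J·Δ = −F gives Δ = (18.167, 2.833, -2.167).
Then the next iterate is (x, y, z)₁ = (18.667, 1.333, -2.667).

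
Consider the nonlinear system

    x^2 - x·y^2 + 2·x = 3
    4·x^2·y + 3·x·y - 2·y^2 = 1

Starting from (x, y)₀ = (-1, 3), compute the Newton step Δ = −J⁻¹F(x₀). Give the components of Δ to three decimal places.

At (-1, 3): F = (5.000, -16.000).
Jacobian J = [[2·x - y^2 + 2, -2·x·y], [8·x·y + 3·y, 4·x^2 + 3·x - 4·y]].
At the point, J = [[-9.000, 6.000], [-15.000, -11.000]] (det J = 189.000).
Solving J·Δ = −F gives Δ = (-0.217, -1.159).

(-0.217, -1.159)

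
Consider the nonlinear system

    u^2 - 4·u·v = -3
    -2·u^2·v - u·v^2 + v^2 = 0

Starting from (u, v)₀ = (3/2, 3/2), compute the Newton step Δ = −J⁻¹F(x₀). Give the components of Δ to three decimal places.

(-0.500, -0.375)

At (3/2, 3/2): F = (-3.750, -7.875).
Jacobian J = [[2·u - 4·v, -4·u], [-4·u·v - v^2, -2·u^2 - 2·u·v + 2·v]].
At the point, J = [[-3.000, -6.000], [-11.250, -6.000]] (det J = -49.500).
Solving J·Δ = −F gives Δ = (-0.500, -0.375).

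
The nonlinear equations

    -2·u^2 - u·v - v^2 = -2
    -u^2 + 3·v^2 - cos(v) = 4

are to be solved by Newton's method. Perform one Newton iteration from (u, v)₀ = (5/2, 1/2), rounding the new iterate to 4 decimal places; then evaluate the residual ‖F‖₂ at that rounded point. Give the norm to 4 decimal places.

3.7453

At (5/2, 1/2): F = (-12.0000, -10.377583).
Jacobian J = [[-4·u - v, -u - 2·v], [-2·u, 6·v + sin(v)]].
At the point, J = [[-10.5000, -3.5000], [-5.0000, 3.479426]] (det J = -54.033968).
Solving J·Δ = −F gives Δ = (-1.4449, 0.9062).
Then the next iterate is (u, v)₁ = (1.0551, 1.4062).
Re-evaluating at (1.0551, 1.4062): F = (-3.687552, 0.655105), so ‖F‖₂ = 3.7453.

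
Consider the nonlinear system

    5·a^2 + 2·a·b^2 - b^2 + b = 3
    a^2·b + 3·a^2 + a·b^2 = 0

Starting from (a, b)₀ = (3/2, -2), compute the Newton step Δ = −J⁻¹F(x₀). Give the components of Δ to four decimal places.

(0.1158, 2.4161)

At (3/2, -2): F = (14.2500, 8.2500).
Jacobian J = [[10·a + 2·b^2, 4·a·b - 2·b + 1], [2·a·b + 6·a + b^2, a^2 + 2·a·b]].
At the point, J = [[23.0000, -7.0000], [7.0000, -3.7500]] (det J = -37.2500).
Solving J·Δ = −F gives Δ = (0.1158, 2.4161).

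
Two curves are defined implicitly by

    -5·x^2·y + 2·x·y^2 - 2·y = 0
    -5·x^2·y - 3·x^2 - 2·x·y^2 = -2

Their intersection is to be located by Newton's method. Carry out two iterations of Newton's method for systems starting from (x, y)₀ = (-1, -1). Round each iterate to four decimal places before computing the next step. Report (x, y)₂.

At (-1, -1): F = (5.0000, 6.0000).
Jacobian J = [[-10·x·y + 2·y^2, -5·x^2 + 4·x·y - 2], [-10·x·y - 6·x - 2·y^2, -5·x^2 - 4·x·y]].
At the point, J = [[-8.0000, -3.0000], [-6.0000, -9.0000]] (det J = 54.0000).
Solving J·Δ = −F gives Δ = (0.5000, 0.3333).
Then the next iterate is (x, y)₁ = (-0.5000, -0.6667).
Round to (-0.5000, -0.6667) and repeat: F = (1.722286, 2.527864), J = [[-2.444522, -1.9166], [-1.222478, -2.5834]].
Δ = (-0.0996, 1.0256), so (x, y)₂ = (-0.5996, 0.3589).

(-0.5996, 0.3589)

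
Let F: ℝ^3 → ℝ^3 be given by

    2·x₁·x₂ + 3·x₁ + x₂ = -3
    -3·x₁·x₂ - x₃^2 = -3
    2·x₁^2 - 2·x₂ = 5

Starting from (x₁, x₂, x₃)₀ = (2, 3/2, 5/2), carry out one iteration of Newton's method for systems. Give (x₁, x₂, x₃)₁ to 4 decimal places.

At (2, 3/2, 5/2): F = (16.5000, -12.2500, 0.0000).
Jacobian J = [[2·x₂ + 3, 2·x₁ + 1, 0], [-3·x₂, -3·x₁, -2·x₃], [4·x₁, -2, 0]].
At the point, J = [[6.0000, 5.0000, 0.0000], [-4.5000, -6.0000, -5.0000], [8.0000, -2.0000, 0.0000]] (det J = -260.0000).
Solving J·Δ = −F gives Δ = (-0.6346, -2.5385, 1.1673).
Then the next iterate is (x₁, x₂, x₃)₁ = (1.3654, -1.0385, 3.6673).

(1.3654, -1.0385, 3.6673)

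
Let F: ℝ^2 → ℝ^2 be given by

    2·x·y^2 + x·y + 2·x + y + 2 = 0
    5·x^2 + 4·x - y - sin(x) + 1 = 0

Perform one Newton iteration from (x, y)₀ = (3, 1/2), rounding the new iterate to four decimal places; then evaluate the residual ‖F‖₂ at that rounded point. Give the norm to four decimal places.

15.2007

At (3, 1/2): F = (11.5000, 57.358880).
Jacobian J = [[2·y^2 + y + 2, 4·x·y + x + 1], [10·x - cos(x) + 4, -1]].
At the point, J = [[3.0000, 10.0000], [34.989992, -1.0000]] (det J = -352.899925).
Solving J·Δ = −F gives Δ = (-1.6579, -0.6526).
Then the next iterate is (x, y)₁ = (1.3421, -0.1526).
Re-evaluating at (1.3421, -0.1526): F = (4.389302, 14.553199), so ‖F‖₂ = 15.2007.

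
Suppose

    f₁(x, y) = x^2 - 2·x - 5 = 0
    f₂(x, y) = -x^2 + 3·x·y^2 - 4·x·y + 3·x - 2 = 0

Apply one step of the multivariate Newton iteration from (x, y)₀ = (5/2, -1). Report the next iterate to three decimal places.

At (5/2, -1): F = (-3.750, 16.750).
Jacobian J = [[2·x - 2, 0], [-2·x + 3·y^2 - 4·y + 3, 6·x·y - 4·x]].
At the point, J = [[3.000, 0.000], [5.000, -25.000]] (det J = -75.000).
Solving J·Δ = −F gives Δ = (1.250, 0.920).
Then the next iterate is (x, y)₁ = (3.750, -0.080).

(3.750, -0.080)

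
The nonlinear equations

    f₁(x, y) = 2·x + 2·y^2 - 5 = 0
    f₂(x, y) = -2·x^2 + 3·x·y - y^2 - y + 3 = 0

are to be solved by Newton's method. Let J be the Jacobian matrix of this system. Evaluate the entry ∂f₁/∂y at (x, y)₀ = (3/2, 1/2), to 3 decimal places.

2.000

∂f₁/∂y = 4·y.
At (3/2, 1/2) this is 2.000.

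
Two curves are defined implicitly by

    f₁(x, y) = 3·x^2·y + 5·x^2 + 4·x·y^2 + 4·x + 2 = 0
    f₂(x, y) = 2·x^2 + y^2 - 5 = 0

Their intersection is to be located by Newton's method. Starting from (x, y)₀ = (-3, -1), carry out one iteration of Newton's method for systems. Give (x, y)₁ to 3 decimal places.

(-1.861, -0.832)

At (-3, -1): F = (-4.000, 14.000).
Jacobian J = [[6·x·y + 10·x + 4·y^2 + 4, 3·x^2 + 8·x·y], [4·x, 2·y]].
At the point, J = [[-4.000, 51.000], [-12.000, -2.000]] (det J = 620.000).
Solving J·Δ = −F gives Δ = (1.139, 0.168).
Then the next iterate is (x, y)₁ = (-1.861, -0.832).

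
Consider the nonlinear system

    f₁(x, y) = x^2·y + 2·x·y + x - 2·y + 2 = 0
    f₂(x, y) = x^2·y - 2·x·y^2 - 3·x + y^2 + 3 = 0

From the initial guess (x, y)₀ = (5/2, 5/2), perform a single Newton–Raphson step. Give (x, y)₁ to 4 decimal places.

At (5/2, 5/2): F = (27.6250, -13.8750).
Jacobian J = [[2·x·y + 2·y + 1, x^2 + 2·x - 2], [2·x·y - 2·y^2 - 3, x^2 - 4·x·y + 2·y]].
At the point, J = [[18.5000, 9.2500], [-3.0000, -13.7500]] (det J = -226.6250).
Solving J·Δ = −F gives Δ = (-1.1098, -0.7670).
Then the next iterate is (x, y)₁ = (1.3902, 1.7330).

(1.3902, 1.7330)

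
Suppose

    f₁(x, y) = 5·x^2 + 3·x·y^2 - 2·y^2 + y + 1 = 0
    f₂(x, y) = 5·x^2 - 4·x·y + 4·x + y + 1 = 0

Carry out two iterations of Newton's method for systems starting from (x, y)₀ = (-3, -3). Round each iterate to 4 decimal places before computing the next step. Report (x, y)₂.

At (-3, -3): F = (-56.0000, -5.0000).
Jacobian J = [[10·x + 3·y^2, 6·x·y - 4·y + 1], [10·x - 4·y + 4, -4·x + 1]].
At the point, J = [[-3.0000, 67.0000], [-14.0000, 13.0000]] (det J = 899.0000).
Solving J·Δ = −F gives Δ = (0.4372, 0.8554).
Then the next iterate is (x, y)₁ = (-2.5628, -2.1446).
Round to (-2.5628, -2.1446) and repeat: F = (-12.864828, -0.540804), J = [[-11.830073, 42.555485], [-13.0496, 11.2512]].
Δ = (0.2883, 0.3825), so (x, y)₂ = (-2.2745, -1.7621).

(-2.2745, -1.7621)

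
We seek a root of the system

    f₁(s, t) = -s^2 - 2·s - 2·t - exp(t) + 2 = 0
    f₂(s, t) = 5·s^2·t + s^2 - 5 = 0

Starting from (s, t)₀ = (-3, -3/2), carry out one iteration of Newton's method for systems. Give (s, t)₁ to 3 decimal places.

At (-3, -3/2): F = (1.77687, -63.500).
Jacobian J = [[-2·s - 2, -exp(t) - 2], [10·s·t + 2·s, 5·s^2]].
At the point, J = [[4.000, -2.22313], [39.000, 45.000]] (det J = 266.70208).
Solving J·Δ = −F gives Δ = (0.230, 1.212).
Then the next iterate is (s, t)₁ = (-2.770, -0.288).

(-2.770, -0.288)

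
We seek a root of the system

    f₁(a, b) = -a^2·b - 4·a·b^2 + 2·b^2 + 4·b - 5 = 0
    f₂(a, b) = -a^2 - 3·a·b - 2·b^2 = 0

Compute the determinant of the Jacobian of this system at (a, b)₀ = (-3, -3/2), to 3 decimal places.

J = [[-2·a·b - 4·b^2, -a^2 - 8·a·b + 4·b + 4], [-2·a - 3·b, -3·a - 4·b]].
At the point, J = [[-18.000, -47.000], [10.500, 15.000]].
det J = 223.500.

223.500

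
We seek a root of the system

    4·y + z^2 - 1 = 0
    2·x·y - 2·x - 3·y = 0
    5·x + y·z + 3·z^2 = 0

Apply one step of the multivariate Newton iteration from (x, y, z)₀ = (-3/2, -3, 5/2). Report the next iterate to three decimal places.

(-1.161, 0.048, 1.411)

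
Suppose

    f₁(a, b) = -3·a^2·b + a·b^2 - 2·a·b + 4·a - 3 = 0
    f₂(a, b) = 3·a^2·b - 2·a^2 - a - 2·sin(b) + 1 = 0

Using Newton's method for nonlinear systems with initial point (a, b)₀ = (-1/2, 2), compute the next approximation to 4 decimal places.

(0.7855, 5.6316)

At (-1/2, 2): F = (-6.5000, 0.681405).
Jacobian J = [[-6·a·b + b^2 - 2·b + 4, -3·a^2 + 2·a·b - 2·a], [6·a·b - 4·a - 1, 3·a^2 - 2·cos(b)]].
At the point, J = [[10.0000, -1.7500], [-5.0000, 1.582294]] (det J = 7.072937).
Solving J·Δ = −F gives Δ = (1.2855, 3.6316).
Then the next iterate is (a, b)₁ = (0.7855, 5.6316).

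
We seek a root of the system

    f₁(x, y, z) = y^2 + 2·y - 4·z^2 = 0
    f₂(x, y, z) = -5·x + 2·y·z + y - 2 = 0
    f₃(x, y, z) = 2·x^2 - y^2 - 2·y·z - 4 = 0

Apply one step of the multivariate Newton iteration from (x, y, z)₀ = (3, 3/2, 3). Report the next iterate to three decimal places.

(4.136, 3.602, 2.157)

At (3, 3/2, 3): F = (-30.750, -6.500, 2.750).
Jacobian J = [[0, 2·y + 2, -8·z], [-5, 2·z + 1, 2·y], [4·x, -2·y - 2·z, -2·y]].
At the point, J = [[0.000, 5.000, -24.000], [-5.000, 7.000, 3.000], [12.000, -9.000, -3.000]] (det J = 1041.000).
Solving J·Δ = −F gives Δ = (1.136, 2.102, -0.843).
Then the next iterate is (x, y, z)₁ = (4.136, 3.602, 2.157).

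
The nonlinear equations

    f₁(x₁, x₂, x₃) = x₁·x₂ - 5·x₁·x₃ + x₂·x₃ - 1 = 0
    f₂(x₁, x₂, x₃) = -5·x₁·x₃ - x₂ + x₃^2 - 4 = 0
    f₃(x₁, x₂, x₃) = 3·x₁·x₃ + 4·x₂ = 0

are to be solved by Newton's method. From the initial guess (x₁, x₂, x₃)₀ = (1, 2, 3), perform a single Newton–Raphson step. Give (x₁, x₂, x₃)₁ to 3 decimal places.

(0.215, 0.483, 1.711)

At (1, 2, 3): F = (-8.000, -12.000, 17.000).
Jacobian J = [[x₂ - 5·x₃, x₁ + x₃, -5·x₁ + x₂], [-5·x₃, -1, -5·x₁ + 2·x₃], [3·x₃, 4, 3·x₁]].
At the point, J = [[-13.000, 4.000, -3.000], [-15.000, -1.000, 1.000], [9.000, 4.000, 3.000]] (det J = 460.000).
Solving J·Δ = −F gives Δ = (-0.785, -1.517, -1.289).
Then the next iterate is (x₁, x₂, x₃)₁ = (0.215, 0.483, 1.711).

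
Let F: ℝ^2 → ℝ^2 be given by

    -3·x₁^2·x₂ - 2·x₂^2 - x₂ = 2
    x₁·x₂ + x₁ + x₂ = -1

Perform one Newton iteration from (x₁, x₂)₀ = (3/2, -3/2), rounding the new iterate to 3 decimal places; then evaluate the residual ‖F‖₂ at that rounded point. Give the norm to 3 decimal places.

At (3/2, -3/2): F = (5.125, -1.250).
Jacobian J = [[-6·x₁·x₂, -3·x₁^2 - 4·x₂ - 1], [x₂ + 1, x₁ + 1]].
At the point, J = [[13.500, -1.750], [-0.500, 2.500]] (det J = 32.875).
Solving J·Δ = −F gives Δ = (-0.323, 0.435).
Then the next iterate is (x₁, x₂)₁ = (1.177, -1.065).
Re-evaluating at (1.177, -1.065): F = (1.22268, -0.14150), so ‖F‖₂ = 1.231.

1.231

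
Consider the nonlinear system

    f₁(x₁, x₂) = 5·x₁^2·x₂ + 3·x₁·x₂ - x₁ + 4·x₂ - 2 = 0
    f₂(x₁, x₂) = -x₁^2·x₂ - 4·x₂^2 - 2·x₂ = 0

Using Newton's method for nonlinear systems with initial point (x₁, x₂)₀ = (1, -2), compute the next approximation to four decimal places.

(0.4211, -1.0526)

At (1, -2): F = (-27.0000, -10.0000).
Jacobian J = [[10·x₁·x₂ + 3·x₂ - 1, 5·x₁^2 + 3·x₁ + 4], [-2·x₁·x₂, -x₁^2 - 8·x₂ - 2]].
At the point, J = [[-27.0000, 12.0000], [4.0000, 13.0000]] (det J = -399.0000).
Solving J·Δ = −F gives Δ = (-0.5789, 0.9474).
Then the next iterate is (x₁, x₂)₁ = (0.4211, -1.0526).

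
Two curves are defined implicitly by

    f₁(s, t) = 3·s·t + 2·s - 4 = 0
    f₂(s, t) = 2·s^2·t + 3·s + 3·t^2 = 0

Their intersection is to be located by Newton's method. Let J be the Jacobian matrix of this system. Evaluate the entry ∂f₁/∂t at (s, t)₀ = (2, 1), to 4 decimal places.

6.0000

∂f₁/∂t = 3·s.
At (2, 1) this is 6.0000.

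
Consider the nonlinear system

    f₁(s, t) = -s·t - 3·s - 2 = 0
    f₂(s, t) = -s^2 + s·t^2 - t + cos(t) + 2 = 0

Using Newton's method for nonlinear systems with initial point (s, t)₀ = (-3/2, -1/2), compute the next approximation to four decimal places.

(-1.4201, -1.5335)

At (-3/2, -1/2): F = (1.7500, 0.752583).
Jacobian J = [[-t - 3, -s], [-2·s + t^2, 2·s·t - sin(t) - 1]].
At the point, J = [[-2.5000, 1.5000], [3.2500, 0.979426]] (det J = -7.323564).
Solving J·Δ = −F gives Δ = (0.0799, -1.0335).
Then the next iterate is (s, t)₁ = (-1.4201, -1.5335).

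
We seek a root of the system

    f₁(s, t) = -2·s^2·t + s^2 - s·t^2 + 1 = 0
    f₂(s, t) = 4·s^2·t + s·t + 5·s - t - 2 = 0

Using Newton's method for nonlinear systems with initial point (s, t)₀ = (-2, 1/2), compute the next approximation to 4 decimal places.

(-2.7397, 0.7808)

At (-2, 1/2): F = (1.5000, -5.5000).
Jacobian J = [[-4·s·t + 2·s - t^2, -2·s^2 - 2·s·t], [8·s·t + t + 5, 4·s^2 + s - 1]].
At the point, J = [[-0.2500, -6.0000], [-2.5000, 13.0000]] (det J = -18.2500).
Solving J·Δ = −F gives Δ = (-0.7397, 0.2808).
Then the next iterate is (s, t)₁ = (-2.7397, 0.7808).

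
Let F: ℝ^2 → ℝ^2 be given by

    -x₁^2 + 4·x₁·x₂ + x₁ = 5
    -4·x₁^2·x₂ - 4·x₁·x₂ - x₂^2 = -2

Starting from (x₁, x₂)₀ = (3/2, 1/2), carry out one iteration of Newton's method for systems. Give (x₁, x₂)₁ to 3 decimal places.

At (3/2, 1/2): F = (-2.750, -5.750).
Jacobian J = [[-2·x₁ + 4·x₂ + 1, 4·x₁], [-8·x₁·x₂ - 4·x₂, -4·x₁^2 - 4·x₁ - 2·x₂]].
At the point, J = [[0.000, 6.000], [-8.000, -16.000]] (det J = 48.000).
Solving J·Δ = −F gives Δ = (-1.635, 0.458).
Then the next iterate is (x₁, x₂)₁ = (-0.135, 0.958).

(-0.135, 0.958)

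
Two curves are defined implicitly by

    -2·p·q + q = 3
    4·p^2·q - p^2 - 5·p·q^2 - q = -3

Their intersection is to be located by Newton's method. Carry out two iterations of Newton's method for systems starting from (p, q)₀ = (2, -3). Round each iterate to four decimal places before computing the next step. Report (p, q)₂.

(4.2457, 1.8902)

At (2, -3): F = (6.0000, -136.0000).
Jacobian J = [[-2·q, -2·p + 1], [8·p·q - 2·p - 5·q^2, 4·p^2 - 10·p·q - 1]].
At the point, J = [[6.0000, -3.0000], [-97.0000, 75.0000]] (det J = 159.0000).
Solving J·Δ = −F gives Δ = (-0.2642, 1.4717).
Then the next iterate is (p, q)₁ = (1.7358, -1.5283).
Round to (1.7358, -1.5283) and repeat: F = (0.777346, -37.175331), J = [[3.0566, -2.4716], [-36.372690, 37.580238]].
Δ = (2.5099, 3.4185), so (p, q)₂ = (4.2457, 1.8902).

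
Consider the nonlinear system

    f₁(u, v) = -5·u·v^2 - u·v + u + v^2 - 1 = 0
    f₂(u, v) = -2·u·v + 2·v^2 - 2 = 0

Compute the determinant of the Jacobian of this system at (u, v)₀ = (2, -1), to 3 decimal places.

-8.000

J = [[-5·v^2 - v + 1, -10·u·v - u + 2·v], [-2·v, -2·u + 4·v]].
At the point, J = [[-3.000, 16.000], [2.000, -8.000]].
det J = -8.000.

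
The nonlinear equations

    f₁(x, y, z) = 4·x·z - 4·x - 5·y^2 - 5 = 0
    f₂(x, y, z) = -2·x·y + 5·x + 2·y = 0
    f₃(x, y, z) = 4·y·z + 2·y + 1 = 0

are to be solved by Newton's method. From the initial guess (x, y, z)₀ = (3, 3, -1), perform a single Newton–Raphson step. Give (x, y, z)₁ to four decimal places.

At (3, 3, -1): F = (-74.0000, 3.0000, -5.0000).
Jacobian J = [[4·z - 4, -10·y, 4·x], [-2·y + 5, -2·x + 2, 0], [0, 4·z + 2, 4·y]].
At the point, J = [[-8.0000, -30.0000, 12.0000], [-1.0000, -4.0000, 0.0000], [0.0000, -2.0000, 12.0000]] (det J = 48.0000).
Solving J·Δ = −F gives Δ = (-90.0000, 23.2500, 4.2917).
Then the next iterate is (x, y, z)₁ = (-87.0000, 26.2500, 3.2917).

(-87.0000, 26.2500, 3.2917)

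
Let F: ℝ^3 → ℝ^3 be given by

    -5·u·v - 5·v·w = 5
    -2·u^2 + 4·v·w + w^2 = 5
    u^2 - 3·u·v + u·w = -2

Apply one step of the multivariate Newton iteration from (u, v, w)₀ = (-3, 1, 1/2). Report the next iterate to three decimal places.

At (-3, 1, 1/2): F = (7.500, -20.750, 18.500).
Jacobian J = [[-5·v, -5·u - 5·w, -5·v], [-4·u, 4·w, 4·v + 2·w], [2·u - 3·v + w, -3·u, u]].
At the point, J = [[-5.000, 12.500, -5.000], [12.000, 2.000, 5.000], [-8.500, 9.000, -3.000]] (det J = -451.250).
Solving J·Δ = −F gives Δ = (2.470, -0.278, -1.666).
Then the next iterate is (u, v, w)₁ = (-0.530, 0.722, -1.166).

(-0.530, 0.722, -1.166)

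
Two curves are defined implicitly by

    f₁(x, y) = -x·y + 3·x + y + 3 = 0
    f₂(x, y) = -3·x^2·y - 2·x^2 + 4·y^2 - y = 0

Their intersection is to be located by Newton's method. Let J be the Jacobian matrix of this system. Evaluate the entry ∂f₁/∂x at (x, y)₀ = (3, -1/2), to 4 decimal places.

3.5000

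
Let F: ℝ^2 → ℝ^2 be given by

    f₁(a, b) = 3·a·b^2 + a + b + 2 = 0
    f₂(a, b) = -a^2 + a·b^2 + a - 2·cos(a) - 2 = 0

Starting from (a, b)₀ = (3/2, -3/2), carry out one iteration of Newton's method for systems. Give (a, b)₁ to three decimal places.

At (3/2, -3/2): F = (12.125, 0.48353).
Jacobian J = [[3·b^2 + 1, 6·a·b + 1], [-2·a + b^2 + 2·sin(a) + 1, 2·a·b]].
At the point, J = [[7.750, -12.500], [2.24499, -4.500]] (det J = -6.81263).
Solving J·Δ = −F gives Δ = (-7.122, -3.446).
Then the next iterate is (a, b)₁ = (-5.622, -4.946).

(-5.622, -4.946)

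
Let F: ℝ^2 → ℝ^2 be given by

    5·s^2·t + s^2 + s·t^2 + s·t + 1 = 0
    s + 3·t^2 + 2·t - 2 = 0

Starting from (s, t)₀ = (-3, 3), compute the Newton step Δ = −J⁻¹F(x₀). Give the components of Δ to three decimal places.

At (-3, 3): F = (109.000, 28.000).
Jacobian J = [[10·s·t + 2·s + t^2 + t, 5·s^2 + 2·s·t + s], [1, 6·t + 2]].
At the point, J = [[-84.000, 24.000], [1.000, 20.000]] (det J = -1704.000).
Solving J·Δ = −F gives Δ = (0.885, -1.444).

(0.885, -1.444)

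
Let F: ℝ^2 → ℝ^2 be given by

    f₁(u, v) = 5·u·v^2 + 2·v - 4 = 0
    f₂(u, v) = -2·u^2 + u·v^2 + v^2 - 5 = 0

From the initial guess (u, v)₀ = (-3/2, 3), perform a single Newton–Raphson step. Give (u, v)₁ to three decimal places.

(-0.705, 2.309)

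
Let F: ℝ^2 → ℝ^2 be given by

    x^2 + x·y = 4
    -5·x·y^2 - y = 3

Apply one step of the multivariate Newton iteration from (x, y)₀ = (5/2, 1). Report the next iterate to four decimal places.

At (5/2, 1): F = (4.7500, -16.5000).
Jacobian J = [[2·x + y, x], [-5·y^2, -10·x·y - 1]].
At the point, J = [[6.0000, 2.5000], [-5.0000, -26.0000]] (det J = -143.5000).
Solving J·Δ = −F gives Δ = (-0.5732, -0.5244).
Then the next iterate is (x, y)₁ = (1.9268, 0.4756).

(1.9268, 0.4756)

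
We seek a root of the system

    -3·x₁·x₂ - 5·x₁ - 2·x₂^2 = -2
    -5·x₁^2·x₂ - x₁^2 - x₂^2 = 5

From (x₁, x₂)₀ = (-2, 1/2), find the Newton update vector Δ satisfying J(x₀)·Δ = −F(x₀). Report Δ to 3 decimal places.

(2.826, 0.967)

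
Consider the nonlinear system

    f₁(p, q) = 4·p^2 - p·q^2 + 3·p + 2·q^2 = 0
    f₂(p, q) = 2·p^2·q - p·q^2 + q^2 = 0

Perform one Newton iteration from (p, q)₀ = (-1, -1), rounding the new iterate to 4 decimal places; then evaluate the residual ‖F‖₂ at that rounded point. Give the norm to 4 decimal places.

At (-1, -1): F = (4.0000, 0.0000).
Jacobian J = [[8·p - q^2 + 3, -2·p·q + 4·q], [4·p·q - q^2, 2·p^2 - 2·p·q + 2·q]].
At the point, J = [[-6.0000, -6.0000], [3.0000, -2.0000]] (det J = 30.0000).
Solving J·Δ = −F gives Δ = (0.2667, 0.4000).
Then the next iterate is (p, q)₁ = (-0.7333, -0.6000).
Re-evaluating at (-0.7333, -0.6000): F = (0.935004, -0.021287), so ‖F‖₂ = 0.9352.

0.9352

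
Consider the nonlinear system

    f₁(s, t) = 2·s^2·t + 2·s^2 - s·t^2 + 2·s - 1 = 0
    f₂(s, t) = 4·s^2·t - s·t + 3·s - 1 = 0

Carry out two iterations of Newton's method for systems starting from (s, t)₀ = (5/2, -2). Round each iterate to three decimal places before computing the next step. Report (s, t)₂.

(1.139, -1.347)

At (5/2, -2): F = (-18.500, -38.500).
Jacobian J = [[4·s·t + 4·s - t^2 + 2, 2·s^2 - 2·s·t], [8·s·t - t + 3, 4·s^2 - s]].
At the point, J = [[-12.000, 22.500], [-35.000, 22.500]] (det J = 517.500).
Solving J·Δ = −F gives Δ = (-0.870, 0.358).
Then the next iterate is (s, t)₁ = (1.630, -1.642).
Round to (1.630, -1.642) and repeat: F = (-5.54621, -10.88406), J = [[-4.88200, 10.66672], [-16.76968, 8.99760]].
Δ = (-0.491, 0.295), so (s, t)₂ = (1.139, -1.347).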